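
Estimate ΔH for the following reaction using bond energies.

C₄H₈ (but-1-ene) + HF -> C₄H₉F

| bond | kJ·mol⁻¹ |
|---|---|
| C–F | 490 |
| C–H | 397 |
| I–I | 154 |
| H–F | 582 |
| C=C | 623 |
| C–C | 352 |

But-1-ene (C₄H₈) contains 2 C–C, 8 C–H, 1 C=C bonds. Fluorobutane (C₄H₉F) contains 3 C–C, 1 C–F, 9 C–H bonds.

Bonds broken (reactants):
  C–C: 2 × 352 = 704
  C–H: 8 × 397 = 3176
  C=C: 1 × 623 = 623
  H–F: 1 × 582 = 582
  Σ(broken) = 5085 kJ
Bonds formed (products):
  C–C: 3 × 352 = 1056
  C–F: 1 × 490 = 490
  C–H: 9 × 397 = 3573
  Σ(formed) = 5119 kJ
ΔH = Σ(broken) − Σ(formed) = 5085 − 5119 = −34 kJ

ΔH ≈ −34 kJ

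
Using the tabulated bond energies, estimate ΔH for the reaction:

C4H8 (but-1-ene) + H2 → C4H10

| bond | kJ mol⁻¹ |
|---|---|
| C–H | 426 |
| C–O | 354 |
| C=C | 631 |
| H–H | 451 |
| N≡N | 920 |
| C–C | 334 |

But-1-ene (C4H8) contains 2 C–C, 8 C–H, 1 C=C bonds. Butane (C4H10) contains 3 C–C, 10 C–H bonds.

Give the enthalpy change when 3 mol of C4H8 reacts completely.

ΔH = −312 kJ

Bonds broken (reactants):
  C–C: 2 × 334 = 668
  C–H: 8 × 426 = 3408
  C=C: 1 × 631 = 631
  H–H: 1 × 451 = 451
  Σ(broken) = 5158 kJ
Bonds formed (products):
  C–C: 3 × 334 = 1002
  C–H: 10 × 426 = 4260
  Σ(formed) = 5262 kJ
ΔH = Σ(broken) − Σ(formed) = 5158 − 5262 = −104 kJ
For 3× the reaction as written: 3 × (−104) = −312 kJ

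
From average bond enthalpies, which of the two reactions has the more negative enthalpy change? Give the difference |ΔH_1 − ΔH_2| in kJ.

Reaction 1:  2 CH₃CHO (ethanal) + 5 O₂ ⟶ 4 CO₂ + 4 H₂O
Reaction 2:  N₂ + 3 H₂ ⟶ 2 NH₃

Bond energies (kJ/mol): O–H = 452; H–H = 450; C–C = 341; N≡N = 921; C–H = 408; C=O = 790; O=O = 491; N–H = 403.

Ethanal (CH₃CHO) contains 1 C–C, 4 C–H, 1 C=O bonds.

Reaction 1:
  Bonds broken (reactants):
    C–C: 2 × 341 = 682
    C–H: 8 × 408 = 3264
    C=O: 2 × 790 = 1580
    O=O: 5 × 491 = 2455
    Σ(broken) = 7981 kJ
  Bonds formed (products):
    C=O: 8 × 790 = 6320
    O–H: 8 × 452 = 3616
    Σ(formed) = 9936 kJ
  ΔH_1 = 7981 − 9936 = −1955 kJ
Reaction 2:
  Bonds broken (reactants):
    H–H: 3 × 450 = 1350
    N≡N: 1 × 921 = 921
    Σ(broken) = 2271 kJ
  Bonds formed (products):
    N–H: 6 × 403 = 2418
    Σ(formed) = 2418 kJ
  ΔH_2 = 2271 − 2418 = −147 kJ
ΔH_1 − ΔH_2 = −1808 kJ, so reaction 1 has the more negative ΔH; |ΔH_1 − ΔH_2| = 1808 kJ.

Reaction 1, by 1808 kJ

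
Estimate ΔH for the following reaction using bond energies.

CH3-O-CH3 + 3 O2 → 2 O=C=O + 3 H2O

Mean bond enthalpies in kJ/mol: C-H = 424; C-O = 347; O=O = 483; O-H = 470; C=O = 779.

Bonds broken (reactants):
  C-H: 6 × 424 = 2544
  C-O: 2 × 347 = 694
  O=O: 3 × 483 = 1449
  Σ(broken) = 4687 kJ
Bonds formed (products):
  C=O: 4 × 779 = 3116
  O-H: 6 × 470 = 2820
  Σ(formed) = 5936 kJ
ΔH = Σ(broken) − Σ(formed) = 4687 − 5936 = −1249 kJ

ΔH ≈ −1249 kJ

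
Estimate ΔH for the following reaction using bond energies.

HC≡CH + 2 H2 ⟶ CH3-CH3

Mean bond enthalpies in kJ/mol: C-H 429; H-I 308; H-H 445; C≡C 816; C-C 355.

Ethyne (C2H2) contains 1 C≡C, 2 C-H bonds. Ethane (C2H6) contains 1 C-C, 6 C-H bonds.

ΔH ≈ −365 kJ

Bonds broken (reactants):
  C≡C: 1 × 816 = 816
  C-H: 2 × 429 = 858
  H-H: 2 × 445 = 890
  Σ(broken) = 2564 kJ
Bonds formed (products):
  C-C: 1 × 355 = 355
  C-H: 6 × 429 = 2574
  Σ(formed) = 2929 kJ
ΔH = Σ(broken) − Σ(formed) = 2564 − 2929 = −365 kJ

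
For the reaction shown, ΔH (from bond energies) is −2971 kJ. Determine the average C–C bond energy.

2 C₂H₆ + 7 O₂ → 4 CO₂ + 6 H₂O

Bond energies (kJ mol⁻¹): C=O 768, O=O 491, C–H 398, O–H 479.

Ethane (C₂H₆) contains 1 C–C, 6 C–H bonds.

Let D be the C–C bond energy.
Σ(broken) = 2×D + 12×398 + 7×491 = 8213 + 2D
Σ(formed) = 8×768 + 12×479 = 11892
ΔH = Σ(broken) − Σ(formed) = (8213 + 2D) − (11892) = −3679 + 2D
Setting this equal to −2971 kJ gives 2D = 708, so D = 354 kJ/mol.

D(C–C) ≈ 354 kJ/mol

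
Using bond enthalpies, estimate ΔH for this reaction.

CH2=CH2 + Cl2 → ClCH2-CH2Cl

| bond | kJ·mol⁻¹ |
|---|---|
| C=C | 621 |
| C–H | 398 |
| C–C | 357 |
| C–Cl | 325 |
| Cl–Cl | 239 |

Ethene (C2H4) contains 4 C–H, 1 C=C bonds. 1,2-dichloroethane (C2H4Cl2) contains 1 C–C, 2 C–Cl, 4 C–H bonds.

Bonds broken (reactants):
  C–H: 4 × 398 = 1592
  C=C: 1 × 621 = 621
  Cl–Cl: 1 × 239 = 239
  Σ(broken) = 2452 kJ
Bonds formed (products):
  C–C: 1 × 357 = 357
  C–Cl: 2 × 325 = 650
  C–H: 4 × 398 = 1592
  Σ(formed) = 2599 kJ
ΔH = Σ(broken) − Σ(formed) = 2452 − 2599 = −147 kJ

ΔH ≈ −147 kJ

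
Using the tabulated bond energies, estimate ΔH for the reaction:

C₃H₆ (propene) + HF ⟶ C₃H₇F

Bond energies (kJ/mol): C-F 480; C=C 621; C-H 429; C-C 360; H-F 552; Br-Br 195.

Bonds broken (reactants):
  C-C: 1 × 360 = 360
  C-H: 6 × 429 = 2574
  C=C: 1 × 621 = 621
  H-F: 1 × 552 = 552
  Σ(broken) = 4107 kJ
Bonds formed (products):
  C-C: 2 × 360 = 720
  C-F: 1 × 480 = 480
  C-H: 7 × 429 = 3003
  Σ(formed) = 4203 kJ
ΔH = Σ(broken) − Σ(formed) = 4107 − 4203 = −96 kJ

ΔH ≈ −96 kJ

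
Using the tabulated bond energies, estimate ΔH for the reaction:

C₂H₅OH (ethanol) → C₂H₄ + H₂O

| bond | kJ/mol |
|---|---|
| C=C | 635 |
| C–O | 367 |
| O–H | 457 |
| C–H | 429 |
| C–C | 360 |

Bonds broken (reactants):
  C–C: 1 × 360 = 360
  C–H: 5 × 429 = 2145
  C–O: 1 × 367 = 367
  O–H: 1 × 457 = 457
  Σ(broken) = 3329 kJ
Bonds formed (products):
  C–H: 4 × 429 = 1716
  C=C: 1 × 635 = 635
  O–H: 2 × 457 = 914
  Σ(formed) = 3265 kJ
ΔH = Σ(broken) − Σ(formed) = 3329 − 3265 = +64 kJ

ΔH ≈ +64 kJ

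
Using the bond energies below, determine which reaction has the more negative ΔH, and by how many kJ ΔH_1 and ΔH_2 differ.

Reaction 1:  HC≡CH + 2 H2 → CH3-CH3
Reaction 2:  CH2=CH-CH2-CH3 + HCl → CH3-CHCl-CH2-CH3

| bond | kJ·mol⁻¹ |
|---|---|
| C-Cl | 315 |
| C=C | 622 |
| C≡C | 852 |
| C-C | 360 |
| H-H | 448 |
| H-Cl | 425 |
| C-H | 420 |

Reaction 1:
  Bonds broken (reactants):
    C≡C: 1 × 852 = 852
    C-H: 2 × 420 = 840
    H-H: 2 × 448 = 896
    Σ(broken) = 2588 kJ
  Bonds formed (products):
    C-C: 1 × 360 = 360
    C-H: 6 × 420 = 2520
    Σ(formed) = 2880 kJ
  ΔH_1 = 2588 − 2880 = −292 kJ
Reaction 2:
  Bonds broken (reactants):
    C-C: 2 × 360 = 720
    C-H: 8 × 420 = 3360
    C=C: 1 × 622 = 622
    H-Cl: 1 × 425 = 425
    Σ(broken) = 5127 kJ
  Bonds formed (products):
    C-C: 3 × 360 = 1080
    C-Cl: 1 × 315 = 315
    C-H: 9 × 420 = 3780
    Σ(formed) = 5175 kJ
  ΔH_2 = 5127 − 5175 = −48 kJ
ΔH_1 − ΔH_2 = −244 kJ, so reaction 1 has the more negative ΔH; |ΔH_1 − ΔH_2| = 244 kJ.

Reaction 1, by 244 kJ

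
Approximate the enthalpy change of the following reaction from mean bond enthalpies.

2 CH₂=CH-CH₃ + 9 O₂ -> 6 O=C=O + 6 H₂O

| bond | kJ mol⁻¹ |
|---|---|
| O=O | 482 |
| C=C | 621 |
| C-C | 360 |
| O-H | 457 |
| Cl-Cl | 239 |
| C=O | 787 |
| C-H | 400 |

Bonds broken (reactants):
  C-C: 2 × 360 = 720
  C-H: 12 × 400 = 4800
  C=C: 2 × 621 = 1242
  O=O: 9 × 482 = 4338
  Σ(broken) = 11100 kJ
Bonds formed (products):
  C=O: 12 × 787 = 9444
  O-H: 12 × 457 = 5484
  Σ(formed) = 14928 kJ
ΔH = Σ(broken) − Σ(formed) = 11100 − 14928 = −3828 kJ

ΔH ≈ −3828 kJ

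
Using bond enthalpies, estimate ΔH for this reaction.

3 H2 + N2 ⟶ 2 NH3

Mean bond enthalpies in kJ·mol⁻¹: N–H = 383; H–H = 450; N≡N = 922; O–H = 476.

ΔH ≈ −26 kJ

Bonds broken (reactants):
  H–H: 3 × 450 = 1350
  N≡N: 1 × 922 = 922
  Σ(broken) = 2272 kJ
Bonds formed (products):
  N–H: 6 × 383 = 2298
  Σ(formed) = 2298 kJ
ΔH = Σ(broken) − Σ(formed) = 2272 − 2298 = −26 kJ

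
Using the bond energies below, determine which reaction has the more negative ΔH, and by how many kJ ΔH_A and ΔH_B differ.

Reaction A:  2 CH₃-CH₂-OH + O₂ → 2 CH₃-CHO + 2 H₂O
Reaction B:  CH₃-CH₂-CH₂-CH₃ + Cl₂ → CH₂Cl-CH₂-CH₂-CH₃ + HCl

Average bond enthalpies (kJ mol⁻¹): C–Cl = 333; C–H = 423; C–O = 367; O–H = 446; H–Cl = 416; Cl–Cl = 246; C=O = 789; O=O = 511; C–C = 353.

Reaction A:
  Bonds broken (reactants):
    C–C: 2 × 353 = 706
    C–H: 10 × 423 = 4230
    C–O: 2 × 367 = 734
    O–H: 2 × 446 = 892
    O=O: 1 × 511 = 511
    Σ(broken) = 7073 kJ
  Bonds formed (products):
    C–C: 2 × 353 = 706
    C–H: 8 × 423 = 3384
    C=O: 2 × 789 = 1578
    O–H: 4 × 446 = 1784
    Σ(formed) = 7452 kJ
  ΔH_A = 7073 − 7452 = −379 kJ
Reaction B:
  Bonds broken (reactants):
    C–C: 3 × 353 = 1059
    C–H: 10 × 423 = 4230
    Cl–Cl: 1 × 246 = 246
    Σ(broken) = 5535 kJ
  Bonds formed (products):
    C–C: 3 × 353 = 1059
    C–Cl: 1 × 333 = 333
    C–H: 9 × 423 = 3807
    H–Cl: 1 × 416 = 416
    Σ(formed) = 5615 kJ
  ΔH_B = 5535 − 5615 = −80 kJ
ΔH_A − ΔH_B = −299 kJ, so reaction A has the more negative ΔH; |ΔH_A − ΔH_B| = 299 kJ.

Reaction A, by 299 kJ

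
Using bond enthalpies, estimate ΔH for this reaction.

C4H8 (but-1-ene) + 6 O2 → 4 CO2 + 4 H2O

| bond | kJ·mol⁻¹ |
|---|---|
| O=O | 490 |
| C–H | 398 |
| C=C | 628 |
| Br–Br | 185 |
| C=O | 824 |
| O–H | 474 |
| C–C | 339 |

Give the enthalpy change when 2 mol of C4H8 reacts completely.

Bonds broken (reactants):
  C–C: 2 × 339 = 678
  C–H: 8 × 398 = 3184
  C=C: 1 × 628 = 628
  O=O: 6 × 490 = 2940
  Σ(broken) = 7430 kJ
Bonds formed (products):
  C=O: 8 × 824 = 6592
  O–H: 8 × 474 = 3792
  Σ(formed) = 10384 kJ
ΔH = Σ(broken) − Σ(formed) = 7430 − 10384 = −2954 kJ
For 2× the reaction as written: 2 × (−2954) = −5908 kJ

ΔH = −5908 kJ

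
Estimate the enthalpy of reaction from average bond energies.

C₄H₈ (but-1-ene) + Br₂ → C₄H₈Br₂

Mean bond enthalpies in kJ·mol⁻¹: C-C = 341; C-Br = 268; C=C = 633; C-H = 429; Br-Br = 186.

Bonds broken (reactants):
  Br-Br: 1 × 186 = 186
  C-C: 2 × 341 = 682
  C-H: 8 × 429 = 3432
  C=C: 1 × 633 = 633
  Σ(broken) = 4933 kJ
Bonds formed (products):
  C-Br: 2 × 268 = 536
  C-C: 3 × 341 = 1023
  C-H: 8 × 429 = 3432
  Σ(formed) = 4991 kJ
ΔH = Σ(broken) − Σ(formed) = 4933 − 4991 = −58 kJ

ΔH ≈ −58 kJ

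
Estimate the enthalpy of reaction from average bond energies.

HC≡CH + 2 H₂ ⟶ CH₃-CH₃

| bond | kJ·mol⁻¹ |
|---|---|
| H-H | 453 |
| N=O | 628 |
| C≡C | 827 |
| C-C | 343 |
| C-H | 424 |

Bonds broken (reactants):
  C≡C: 1 × 827 = 827
  C-H: 2 × 424 = 848
  H-H: 2 × 453 = 906
  Σ(broken) = 2581 kJ
Bonds formed (products):
  C-C: 1 × 343 = 343
  C-H: 6 × 424 = 2544
  Σ(formed) = 2887 kJ
ΔH = Σ(broken) − Σ(formed) = 2581 − 2887 = −306 kJ

ΔH ≈ −306 kJ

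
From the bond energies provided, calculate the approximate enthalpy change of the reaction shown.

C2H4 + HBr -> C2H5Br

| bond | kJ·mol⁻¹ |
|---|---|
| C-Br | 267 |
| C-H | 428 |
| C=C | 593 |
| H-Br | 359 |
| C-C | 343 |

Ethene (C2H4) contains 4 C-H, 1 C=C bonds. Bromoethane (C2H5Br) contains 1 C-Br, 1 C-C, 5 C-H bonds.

Bonds broken (reactants):
  C-H: 4 × 428 = 1712
  C=C: 1 × 593 = 593
  H-Br: 1 × 359 = 359
  Σ(broken) = 2664 kJ
Bonds formed (products):
  C-Br: 1 × 267 = 267
  C-C: 1 × 343 = 343
  C-H: 5 × 428 = 2140
  Σ(formed) = 2750 kJ
ΔH = Σ(broken) − Σ(formed) = 2664 − 2750 = −86 kJ

ΔH ≈ −86 kJ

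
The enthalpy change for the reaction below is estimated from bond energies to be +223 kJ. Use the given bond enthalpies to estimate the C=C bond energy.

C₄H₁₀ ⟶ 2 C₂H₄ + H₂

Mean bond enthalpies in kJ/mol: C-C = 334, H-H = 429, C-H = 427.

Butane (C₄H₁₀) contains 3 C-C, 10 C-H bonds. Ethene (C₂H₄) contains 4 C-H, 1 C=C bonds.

D(C=C) ≈ 602 kJ/mol

Let D be the C=C bond energy.
Σ(broken) = 3×334 + 10×427 = 5272
Σ(formed) = 8×427 + 2×D + 1×429 = 3845 + 2D
ΔH = Σ(broken) − Σ(formed) = (5272) − (3845 + 2D) = +1427 − 2D
Setting this equal to +223 kJ gives 2D = 1204, so D = 602 kJ/mol.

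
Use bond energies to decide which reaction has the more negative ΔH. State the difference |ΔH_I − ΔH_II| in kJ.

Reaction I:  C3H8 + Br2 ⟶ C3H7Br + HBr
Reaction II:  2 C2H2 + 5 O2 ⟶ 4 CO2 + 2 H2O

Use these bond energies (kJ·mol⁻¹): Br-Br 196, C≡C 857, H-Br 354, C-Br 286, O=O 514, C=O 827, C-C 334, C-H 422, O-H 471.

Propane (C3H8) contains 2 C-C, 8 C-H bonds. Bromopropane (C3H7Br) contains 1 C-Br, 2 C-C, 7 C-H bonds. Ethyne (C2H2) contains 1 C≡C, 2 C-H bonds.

Reaction I:
  Bonds broken (reactants):
    Br-Br: 1 × 196 = 196
    C-C: 2 × 334 = 668
    C-H: 8 × 422 = 3376
    Σ(broken) = 4240 kJ
  Bonds formed (products):
    C-Br: 1 × 286 = 286
    C-C: 2 × 334 = 668
    C-H: 7 × 422 = 2954
    H-Br: 1 × 354 = 354
    Σ(formed) = 4262 kJ
  ΔH_I = 4240 − 4262 = −22 kJ
Reaction II:
  Bonds broken (reactants):
    C≡C: 2 × 857 = 1714
    C-H: 4 × 422 = 1688
    O=O: 5 × 514 = 2570
    Σ(broken) = 5972 kJ
  Bonds formed (products):
    C=O: 8 × 827 = 6616
    O-H: 4 × 471 = 1884
    Σ(formed) = 8500 kJ
  ΔH_II = 5972 − 8500 = −2528 kJ
ΔH_I − ΔH_II = +2506 kJ, so reaction II has the more negative ΔH; |ΔH_I − ΔH_II| = 2506 kJ.

Reaction II, by 2506 kJ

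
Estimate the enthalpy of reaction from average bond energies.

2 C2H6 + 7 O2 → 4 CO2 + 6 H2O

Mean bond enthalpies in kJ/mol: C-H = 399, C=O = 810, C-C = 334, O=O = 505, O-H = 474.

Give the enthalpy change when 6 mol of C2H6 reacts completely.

ΔH = −9531 kJ

Bonds broken (reactants):
  C-C: 2 × 334 = 668
  C-H: 12 × 399 = 4788
  O=O: 7 × 505 = 3535
  Σ(broken) = 8991 kJ
Bonds formed (products):
  C=O: 8 × 810 = 6480
  O-H: 12 × 474 = 5688
  Σ(formed) = 12168 kJ
ΔH = Σ(broken) − Σ(formed) = 8991 − 12168 = −3177 kJ
For 3× the reaction as written: 3 × (−3177) = −9531 kJ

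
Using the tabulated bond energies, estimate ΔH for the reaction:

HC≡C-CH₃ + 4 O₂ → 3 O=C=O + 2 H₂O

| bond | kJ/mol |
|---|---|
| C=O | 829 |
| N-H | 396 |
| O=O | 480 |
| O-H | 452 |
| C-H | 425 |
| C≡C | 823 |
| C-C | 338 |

ΔH ≈ −2001 kJ

Bonds broken (reactants):
  C≡C: 1 × 823 = 823
  C-C: 1 × 338 = 338
  C-H: 4 × 425 = 1700
  O=O: 4 × 480 = 1920
  Σ(broken) = 4781 kJ
Bonds formed (products):
  C=O: 6 × 829 = 4974
  O-H: 4 × 452 = 1808
  Σ(formed) = 6782 kJ
ΔH = Σ(broken) − Σ(formed) = 4781 − 6782 = −2001 kJ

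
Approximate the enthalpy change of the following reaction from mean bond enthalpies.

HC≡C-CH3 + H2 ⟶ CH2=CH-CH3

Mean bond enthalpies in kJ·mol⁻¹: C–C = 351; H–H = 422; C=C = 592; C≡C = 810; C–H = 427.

ΔH ≈ −214 kJ

Bonds broken (reactants):
  C≡C: 1 × 810 = 810
  C–C: 1 × 351 = 351
  C–H: 4 × 427 = 1708
  H–H: 1 × 422 = 422
  Σ(broken) = 3291 kJ
Bonds formed (products):
  C–C: 1 × 351 = 351
  C–H: 6 × 427 = 2562
  C=C: 1 × 592 = 592
  Σ(formed) = 3505 kJ
ΔH = Σ(broken) − Σ(formed) = 3291 − 3505 = −214 kJ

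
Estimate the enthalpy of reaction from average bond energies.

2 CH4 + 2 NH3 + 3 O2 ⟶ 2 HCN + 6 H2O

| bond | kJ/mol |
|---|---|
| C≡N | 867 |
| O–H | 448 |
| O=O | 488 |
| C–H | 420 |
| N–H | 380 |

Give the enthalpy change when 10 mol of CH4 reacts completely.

Bonds broken (reactants):
  C–H: 8 × 420 = 3360
  N–H: 6 × 380 = 2280
  O=O: 3 × 488 = 1464
  Σ(broken) = 7104 kJ
Bonds formed (products):
  C≡N: 2 × 867 = 1734
  C–H: 2 × 420 = 840
  O–H: 12 × 448 = 5376
  Σ(formed) = 7950 kJ
ΔH = Σ(broken) − Σ(formed) = 7104 − 7950 = −846 kJ
For 5× the reaction as written: 5 × (−846) = −4230 kJ

ΔH = −4230 kJ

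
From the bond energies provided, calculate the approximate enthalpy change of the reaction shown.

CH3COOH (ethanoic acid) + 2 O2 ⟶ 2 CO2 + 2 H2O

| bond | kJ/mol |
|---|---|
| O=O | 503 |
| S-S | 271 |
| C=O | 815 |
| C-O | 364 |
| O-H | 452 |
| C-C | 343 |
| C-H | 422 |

ΔH ≈ −822 kJ

Bonds broken (reactants):
  C-C: 1 × 343 = 343
  C-H: 3 × 422 = 1266
  C-O: 1 × 364 = 364
  C=O: 1 × 815 = 815
  O-H: 1 × 452 = 452
  O=O: 2 × 503 = 1006
  Σ(broken) = 4246 kJ
Bonds formed (products):
  C=O: 4 × 815 = 3260
  O-H: 4 × 452 = 1808
  Σ(formed) = 5068 kJ
ΔH = Σ(broken) − Σ(formed) = 4246 − 5068 = −822 kJ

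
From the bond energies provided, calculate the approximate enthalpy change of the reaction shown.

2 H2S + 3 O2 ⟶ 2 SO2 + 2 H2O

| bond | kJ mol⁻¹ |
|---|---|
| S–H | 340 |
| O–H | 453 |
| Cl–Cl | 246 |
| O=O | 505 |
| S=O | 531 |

Bonds broken (reactants):
  O=O: 3 × 505 = 1515
  S–H: 4 × 340 = 1360
  Σ(broken) = 2875 kJ
Bonds formed (products):
  O–H: 4 × 453 = 1812
  S=O: 4 × 531 = 2124
  Σ(formed) = 3936 kJ
ΔH = Σ(broken) − Σ(formed) = 2875 − 3936 = −1061 kJ

ΔH ≈ −1061 kJ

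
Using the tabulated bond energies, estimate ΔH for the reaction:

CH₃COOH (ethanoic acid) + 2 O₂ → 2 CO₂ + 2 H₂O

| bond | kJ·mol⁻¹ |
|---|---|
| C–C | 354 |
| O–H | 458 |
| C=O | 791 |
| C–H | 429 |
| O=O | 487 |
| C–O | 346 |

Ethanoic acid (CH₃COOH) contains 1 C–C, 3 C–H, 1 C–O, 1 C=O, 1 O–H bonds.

Bonds broken (reactants):
  C–C: 1 × 354 = 354
  C–H: 3 × 429 = 1287
  C–O: 1 × 346 = 346
  C=O: 1 × 791 = 791
  O–H: 1 × 458 = 458
  O=O: 2 × 487 = 974
  Σ(broken) = 4210 kJ
Bonds formed (products):
  C=O: 4 × 791 = 3164
  O–H: 4 × 458 = 1832
  Σ(formed) = 4996 kJ
ΔH = Σ(broken) − Σ(formed) = 4210 − 4996 = −786 kJ

ΔH ≈ −786 kJ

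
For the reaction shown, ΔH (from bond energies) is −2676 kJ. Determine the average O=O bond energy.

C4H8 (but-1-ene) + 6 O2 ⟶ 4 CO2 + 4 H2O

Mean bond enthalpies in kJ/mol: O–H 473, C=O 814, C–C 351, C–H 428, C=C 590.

Let D be the O=O bond energy.
Σ(broken) = 2×351 + 8×428 + 1×590 + 6×D = 4716 + 6D
Σ(formed) = 8×814 + 8×473 = 10296
ΔH = Σ(broken) − Σ(formed) = (4716 + 6D) − (10296) = −5580 + 6D
Setting this equal to −2676 kJ gives 6D = 2904, so D = 484 kJ/mol.

D(O=O) ≈ 484 kJ/mol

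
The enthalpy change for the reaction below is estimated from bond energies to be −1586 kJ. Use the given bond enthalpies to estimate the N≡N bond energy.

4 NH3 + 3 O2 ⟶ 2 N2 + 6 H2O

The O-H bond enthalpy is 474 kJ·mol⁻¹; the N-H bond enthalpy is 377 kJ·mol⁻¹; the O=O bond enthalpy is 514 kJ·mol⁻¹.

Let D be the N≡N bond energy.
Σ(broken) = 12×377 + 3×514 = 6066
Σ(formed) = 2×D + 12×474 = 5688 + 2D
ΔH = Σ(broken) − Σ(formed) = (6066) − (5688 + 2D) = +378 − 2D
Setting this equal to −1586 kJ gives 2D = 1964, so D = 982 kJ/mol.

D(N≡N) ≈ 982 kJ/mol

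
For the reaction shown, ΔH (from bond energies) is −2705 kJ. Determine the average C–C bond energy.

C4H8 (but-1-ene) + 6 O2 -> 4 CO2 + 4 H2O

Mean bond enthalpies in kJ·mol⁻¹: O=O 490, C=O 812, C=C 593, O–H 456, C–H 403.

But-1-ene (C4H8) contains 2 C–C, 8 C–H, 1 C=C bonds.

D(C–C) ≈ 341 kJ/mol

Let D be the C–C bond energy.
Σ(broken) = 2×D + 8×403 + 1×593 + 6×490 = 6757 + 2D
Σ(formed) = 8×812 + 8×456 = 10144
ΔH = Σ(broken) − Σ(formed) = (6757 + 2D) − (10144) = −3387 + 2D
Setting this equal to −2705 kJ gives 2D = 682, so D = 341 kJ/mol.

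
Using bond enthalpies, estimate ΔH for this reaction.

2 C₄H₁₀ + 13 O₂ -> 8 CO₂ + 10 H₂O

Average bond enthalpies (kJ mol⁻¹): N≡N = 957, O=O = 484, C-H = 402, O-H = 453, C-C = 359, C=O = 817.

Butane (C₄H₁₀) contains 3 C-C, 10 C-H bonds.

Bonds broken (reactants):
  C-C: 6 × 359 = 2154
  C-H: 20 × 402 = 8040
  O=O: 13 × 484 = 6292
  Σ(broken) = 16486 kJ
Bonds formed (products):
  C=O: 16 × 817 = 13072
  O-H: 20 × 453 = 9060
  Σ(formed) = 22132 kJ
ΔH = Σ(broken) − Σ(formed) = 16486 − 22132 = −5646 kJ

ΔH ≈ −5646 kJ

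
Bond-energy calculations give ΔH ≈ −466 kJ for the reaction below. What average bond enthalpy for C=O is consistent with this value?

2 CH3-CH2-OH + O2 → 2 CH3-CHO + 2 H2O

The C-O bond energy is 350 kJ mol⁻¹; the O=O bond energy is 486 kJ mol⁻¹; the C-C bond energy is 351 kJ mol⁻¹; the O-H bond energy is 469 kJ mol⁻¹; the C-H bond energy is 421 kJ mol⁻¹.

Let D be the C=O bond energy.
Σ(broken) = 2×351 + 10×421 + 2×350 + 2×469 + 1×486 = 7036
Σ(formed) = 2×351 + 8×421 + 2×D + 4×469 = 5946 + 2D
ΔH = Σ(broken) − Σ(formed) = (7036) − (5946 + 2D) = +1090 − 2D
Setting this equal to −466 kJ gives 2D = 1556, so D = 778 kJ/mol.

D(C=O) ≈ 778 kJ/mol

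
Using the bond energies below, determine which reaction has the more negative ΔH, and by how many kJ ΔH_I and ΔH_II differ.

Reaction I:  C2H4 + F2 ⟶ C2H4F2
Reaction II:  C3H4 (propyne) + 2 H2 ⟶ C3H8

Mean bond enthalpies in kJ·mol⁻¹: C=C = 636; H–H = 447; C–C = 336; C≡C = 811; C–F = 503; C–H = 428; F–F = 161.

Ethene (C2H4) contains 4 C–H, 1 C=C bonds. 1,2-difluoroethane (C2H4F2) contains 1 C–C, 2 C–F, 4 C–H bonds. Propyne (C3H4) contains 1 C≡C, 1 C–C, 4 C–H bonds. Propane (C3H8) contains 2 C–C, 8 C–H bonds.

Reaction I, by 202 kJ

Reaction I:
  Bonds broken (reactants):
    C–H: 4 × 428 = 1712
    C=C: 1 × 636 = 636
    F–F: 1 × 161 = 161
    Σ(broken) = 2509 kJ
  Bonds formed (products):
    C–C: 1 × 336 = 336
    C–F: 2 × 503 = 1006
    C–H: 4 × 428 = 1712
    Σ(formed) = 3054 kJ
  ΔH_I = 2509 − 3054 = −545 kJ
Reaction II:
  Bonds broken (reactants):
    C≡C: 1 × 811 = 811
    C–C: 1 × 336 = 336
    C–H: 4 × 428 = 1712
    H–H: 2 × 447 = 894
    Σ(broken) = 3753 kJ
  Bonds formed (products):
    C–C: 2 × 336 = 672
    C–H: 8 × 428 = 3424
    Σ(formed) = 4096 kJ
  ΔH_II = 3753 − 4096 = −343 kJ
ΔH_I − ΔH_II = −202 kJ, so reaction I has the more negative ΔH; |ΔH_I − ΔH_II| = 202 kJ.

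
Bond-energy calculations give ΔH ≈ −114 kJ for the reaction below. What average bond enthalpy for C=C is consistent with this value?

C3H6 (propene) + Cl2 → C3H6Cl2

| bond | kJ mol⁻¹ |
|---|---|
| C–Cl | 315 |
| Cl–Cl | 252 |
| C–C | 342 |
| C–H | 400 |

D(C=C) ≈ 606 kJ/mol

Let D be the C=C bond energy.
Σ(broken) = 1×342 + 6×400 + 1×D + 1×252 = 2994 + D
Σ(formed) = 2×342 + 2×315 + 6×400 = 3714
ΔH = Σ(broken) − Σ(formed) = (2994 + D) − (3714) = −720 + D
Setting this equal to −114 kJ gives D = 606 kJ/mol.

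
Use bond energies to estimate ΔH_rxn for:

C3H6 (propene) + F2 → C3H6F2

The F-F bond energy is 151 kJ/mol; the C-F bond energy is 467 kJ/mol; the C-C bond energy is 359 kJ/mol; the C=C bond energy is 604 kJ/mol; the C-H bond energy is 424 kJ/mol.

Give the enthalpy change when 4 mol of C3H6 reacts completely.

Bonds broken (reactants):
  C-C: 1 × 359 = 359
  C-H: 6 × 424 = 2544
  C=C: 1 × 604 = 604
  F-F: 1 × 151 = 151
  Σ(broken) = 3658 kJ
Bonds formed (products):
  C-C: 2 × 359 = 718
  C-F: 2 × 467 = 934
  C-H: 6 × 424 = 2544
  Σ(formed) = 4196 kJ
ΔH = Σ(broken) − Σ(formed) = 3658 − 4196 = −538 kJ
For 4× the reaction as written: 4 × (−538) = −2152 kJ

ΔH = −2152 kJ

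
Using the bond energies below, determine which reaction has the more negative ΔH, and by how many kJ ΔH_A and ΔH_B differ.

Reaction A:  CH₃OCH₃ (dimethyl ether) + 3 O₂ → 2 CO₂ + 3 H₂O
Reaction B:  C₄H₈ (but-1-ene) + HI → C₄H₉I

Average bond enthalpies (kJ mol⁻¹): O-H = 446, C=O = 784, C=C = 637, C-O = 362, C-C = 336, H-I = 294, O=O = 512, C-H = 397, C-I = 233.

Reaction A, by 1135 kJ

Reaction A:
  Bonds broken (reactants):
    C-H: 6 × 397 = 2382
    C-O: 2 × 362 = 724
    O=O: 3 × 512 = 1536
    Σ(broken) = 4642 kJ
  Bonds formed (products):
    C=O: 4 × 784 = 3136
    O-H: 6 × 446 = 2676
    Σ(formed) = 5812 kJ
  ΔH_A = 4642 − 5812 = −1170 kJ
Reaction B:
  Bonds broken (reactants):
    C-C: 2 × 336 = 672
    C-H: 8 × 397 = 3176
    C=C: 1 × 637 = 637
    H-I: 1 × 294 = 294
    Σ(broken) = 4779 kJ
  Bonds formed (products):
    C-C: 3 × 336 = 1008
    C-H: 9 × 397 = 3573
    C-I: 1 × 233 = 233
    Σ(formed) = 4814 kJ
  ΔH_B = 4779 − 4814 = −35 kJ
ΔH_A − ΔH_B = −1135 kJ, so reaction A has the more negative ΔH; |ΔH_A − ΔH_B| = 1135 kJ.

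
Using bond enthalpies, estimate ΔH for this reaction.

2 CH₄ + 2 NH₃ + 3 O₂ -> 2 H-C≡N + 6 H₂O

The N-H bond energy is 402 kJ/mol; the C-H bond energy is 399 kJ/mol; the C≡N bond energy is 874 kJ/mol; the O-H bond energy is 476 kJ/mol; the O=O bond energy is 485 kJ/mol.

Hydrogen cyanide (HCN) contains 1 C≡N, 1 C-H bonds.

Bonds broken (reactants):
  C-H: 8 × 399 = 3192
  N-H: 6 × 402 = 2412
  O=O: 3 × 485 = 1455
  Σ(broken) = 7059 kJ
Bonds formed (products):
  C≡N: 2 × 874 = 1748
  C-H: 2 × 399 = 798
  O-H: 12 × 476 = 5712
  Σ(formed) = 8258 kJ
ΔH = Σ(broken) − Σ(formed) = 7059 − 8258 = −1199 kJ

ΔH ≈ −1199 kJ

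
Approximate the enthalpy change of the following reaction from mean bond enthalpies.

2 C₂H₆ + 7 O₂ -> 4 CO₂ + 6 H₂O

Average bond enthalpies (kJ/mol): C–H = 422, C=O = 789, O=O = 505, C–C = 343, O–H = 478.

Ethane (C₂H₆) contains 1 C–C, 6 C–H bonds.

ΔH ≈ −2763 kJ

Bonds broken (reactants):
  C–C: 2 × 343 = 686
  C–H: 12 × 422 = 5064
  O=O: 7 × 505 = 3535
  Σ(broken) = 9285 kJ
Bonds formed (products):
  C=O: 8 × 789 = 6312
  O–H: 12 × 478 = 5736
  Σ(formed) = 12048 kJ
ΔH = Σ(broken) − Σ(formed) = 9285 − 12048 = −2763 kJ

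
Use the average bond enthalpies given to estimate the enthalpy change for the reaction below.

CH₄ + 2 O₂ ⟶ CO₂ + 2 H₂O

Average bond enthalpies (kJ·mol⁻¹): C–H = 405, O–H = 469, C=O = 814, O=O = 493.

ΔH ≈ −898 kJ

Bonds broken (reactants):
  C–H: 4 × 405 = 1620
  O=O: 2 × 493 = 986
  Σ(broken) = 2606 kJ
Bonds formed (products):
  C=O: 2 × 814 = 1628
  O–H: 4 × 469 = 1876
  Σ(formed) = 3504 kJ
ΔH = Σ(broken) − Σ(formed) = 2606 − 3504 = −898 kJ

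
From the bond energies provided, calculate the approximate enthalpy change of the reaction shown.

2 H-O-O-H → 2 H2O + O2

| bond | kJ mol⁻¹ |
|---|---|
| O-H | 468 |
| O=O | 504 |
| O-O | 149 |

ΔH ≈ −206 kJ

Bonds broken (reactants):
  O-H: 4 × 468 = 1872
  O-O: 2 × 149 = 298
  Σ(broken) = 2170 kJ
Bonds formed (products):
  O-H: 4 × 468 = 1872
  O=O: 1 × 504 = 504
  Σ(formed) = 2376 kJ
ΔH = Σ(broken) − Σ(formed) = 2170 − 2376 = −206 kJ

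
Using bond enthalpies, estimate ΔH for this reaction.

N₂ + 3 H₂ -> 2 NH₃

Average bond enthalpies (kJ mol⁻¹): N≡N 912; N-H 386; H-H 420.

Bonds broken (reactants):
  H-H: 3 × 420 = 1260
  N≡N: 1 × 912 = 912
  Σ(broken) = 2172 kJ
Bonds formed (products):
  N-H: 6 × 386 = 2316
  Σ(formed) = 2316 kJ
ΔH = Σ(broken) − Σ(formed) = 2172 − 2316 = −144 kJ

ΔH ≈ −144 kJ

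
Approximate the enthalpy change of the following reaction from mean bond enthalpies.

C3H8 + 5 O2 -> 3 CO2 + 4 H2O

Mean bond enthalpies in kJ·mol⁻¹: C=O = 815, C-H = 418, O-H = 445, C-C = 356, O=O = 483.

Bonds broken (reactants):
  C-C: 2 × 356 = 712
  C-H: 8 × 418 = 3344
  O=O: 5 × 483 = 2415
  Σ(broken) = 6471 kJ
Bonds formed (products):
  C=O: 6 × 815 = 4890
  O-H: 8 × 445 = 3560
  Σ(formed) = 8450 kJ
ΔH = Σ(broken) − Σ(formed) = 6471 − 8450 = −1979 kJ

ΔH ≈ −1979 kJ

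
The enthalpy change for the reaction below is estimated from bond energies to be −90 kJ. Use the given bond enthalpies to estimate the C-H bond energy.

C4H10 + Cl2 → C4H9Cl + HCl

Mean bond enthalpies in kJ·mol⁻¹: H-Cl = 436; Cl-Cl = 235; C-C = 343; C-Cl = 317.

Let D be the C-H bond energy.
Σ(broken) = 3×343 + 10×D + 1×235 = 1264 + 10D
Σ(formed) = 3×343 + 1×317 + 9×D + 1×436 = 1782 + 9D
ΔH = Σ(broken) − Σ(formed) = (1264 + 10D) − (1782 + 9D) = −518 + D
Setting this equal to −90 kJ gives D = 428 kJ/mol.

D(C-H) ≈ 428 kJ/mol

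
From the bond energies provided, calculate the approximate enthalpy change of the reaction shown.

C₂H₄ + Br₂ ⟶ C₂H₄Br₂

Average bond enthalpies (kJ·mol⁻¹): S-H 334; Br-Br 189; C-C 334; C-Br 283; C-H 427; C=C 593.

ΔH ≈ −118 kJ

Bonds broken (reactants):
  Br-Br: 1 × 189 = 189
  C-H: 4 × 427 = 1708
  C=C: 1 × 593 = 593
  Σ(broken) = 2490 kJ
Bonds formed (products):
  C-Br: 2 × 283 = 566
  C-C: 1 × 334 = 334
  C-H: 4 × 427 = 1708
  Σ(formed) = 2608 kJ
ΔH = Σ(broken) − Σ(formed) = 2490 − 2608 = −118 kJ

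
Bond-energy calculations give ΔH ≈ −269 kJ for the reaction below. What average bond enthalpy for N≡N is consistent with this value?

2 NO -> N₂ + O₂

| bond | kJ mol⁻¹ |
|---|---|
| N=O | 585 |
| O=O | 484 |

Let D be the N≡N bond energy.
Σ(broken) = 2×585 = 1170
Σ(formed) = 1×D + 1×484 = 484 + D
ΔH = Σ(broken) − Σ(formed) = (1170) − (484 + D) = +686 − D
Setting this equal to −269 kJ gives D = 955 kJ/mol.

D(N≡N) ≈ 955 kJ/mol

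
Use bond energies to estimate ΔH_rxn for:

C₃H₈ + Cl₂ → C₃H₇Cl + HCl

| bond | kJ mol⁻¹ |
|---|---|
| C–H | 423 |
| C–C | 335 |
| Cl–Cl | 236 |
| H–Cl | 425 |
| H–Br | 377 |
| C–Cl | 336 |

Bonds broken (reactants):
  C–C: 2 × 335 = 670
  C–H: 8 × 423 = 3384
  Cl–Cl: 1 × 236 = 236
  Σ(broken) = 4290 kJ
Bonds formed (products):
  C–C: 2 × 335 = 670
  C–Cl: 1 × 336 = 336
  C–H: 7 × 423 = 2961
  H–Cl: 1 × 425 = 425
  Σ(formed) = 4392 kJ
ΔH = Σ(broken) − Σ(formed) = 4290 − 4392 = −102 kJ

ΔH ≈ −102 kJ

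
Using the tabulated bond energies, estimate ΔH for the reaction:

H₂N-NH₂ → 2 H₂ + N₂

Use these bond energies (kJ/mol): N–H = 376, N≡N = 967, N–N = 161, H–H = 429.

Bonds broken (reactants):
  N–H: 4 × 376 = 1504
  N–N: 1 × 161 = 161
  Σ(broken) = 1665 kJ
Bonds formed (products):
  H–H: 2 × 429 = 858
  N≡N: 1 × 967 = 967
  Σ(formed) = 1825 kJ
ΔH = Σ(broken) − Σ(formed) = 1665 − 1825 = −160 kJ

ΔH ≈ −160 kJ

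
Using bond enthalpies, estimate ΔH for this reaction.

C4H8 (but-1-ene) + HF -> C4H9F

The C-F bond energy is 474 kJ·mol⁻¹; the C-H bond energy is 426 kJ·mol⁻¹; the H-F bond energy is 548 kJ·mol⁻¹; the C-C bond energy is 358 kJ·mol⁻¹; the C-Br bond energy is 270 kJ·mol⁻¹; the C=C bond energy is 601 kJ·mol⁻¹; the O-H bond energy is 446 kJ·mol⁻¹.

Bonds broken (reactants):
  C-C: 2 × 358 = 716
  C-H: 8 × 426 = 3408
  C=C: 1 × 601 = 601
  H-F: 1 × 548 = 548
  Σ(broken) = 5273 kJ
Bonds formed (products):
  C-C: 3 × 358 = 1074
  C-F: 1 × 474 = 474
  C-H: 9 × 426 = 3834
  Σ(formed) = 5382 kJ
ΔH = Σ(broken) − Σ(formed) = 5273 − 5382 = −109 kJ

ΔH ≈ −109 kJ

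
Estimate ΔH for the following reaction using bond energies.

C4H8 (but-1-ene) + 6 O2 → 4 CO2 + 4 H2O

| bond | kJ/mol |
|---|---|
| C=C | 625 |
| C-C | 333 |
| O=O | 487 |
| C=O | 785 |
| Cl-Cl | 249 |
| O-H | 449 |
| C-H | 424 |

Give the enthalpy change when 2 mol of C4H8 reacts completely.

Bonds broken (reactants):
  C-C: 2 × 333 = 666
  C-H: 8 × 424 = 3392
  C=C: 1 × 625 = 625
  O=O: 6 × 487 = 2922
  Σ(broken) = 7605 kJ
Bonds formed (products):
  C=O: 8 × 785 = 6280
  O-H: 8 × 449 = 3592
  Σ(formed) = 9872 kJ
ΔH = Σ(broken) − Σ(formed) = 7605 − 9872 = −2267 kJ
For 2× the reaction as written: 2 × (−2267) = −4534 kJ

ΔH = −4534 kJ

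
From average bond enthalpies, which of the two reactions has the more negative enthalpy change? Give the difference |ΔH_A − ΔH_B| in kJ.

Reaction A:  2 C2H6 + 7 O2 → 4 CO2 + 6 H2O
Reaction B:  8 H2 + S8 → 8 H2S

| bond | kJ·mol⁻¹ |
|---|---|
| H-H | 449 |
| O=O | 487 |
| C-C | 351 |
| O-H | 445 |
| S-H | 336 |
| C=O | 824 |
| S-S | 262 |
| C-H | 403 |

Reaction A:
  Bonds broken (reactants):
    C-C: 2 × 351 = 702
    C-H: 12 × 403 = 4836
    O=O: 7 × 487 = 3409
    Σ(broken) = 8947 kJ
  Bonds formed (products):
    C=O: 8 × 824 = 6592
    O-H: 12 × 445 = 5340
    Σ(formed) = 11932 kJ
  ΔH_A = 8947 − 11932 = −2985 kJ
Reaction B:
  Bonds broken (reactants):
    H-H: 8 × 449 = 3592
    S-S: 8 × 262 = 2096
    Σ(broken) = 5688 kJ
  Bonds formed (products):
    S-H: 16 × 336 = 5376
    Σ(formed) = 5376 kJ
  ΔH_B = 5688 − 5376 = +312 kJ
ΔH_A − ΔH_B = −3297 kJ, so reaction A has the more negative ΔH; |ΔH_A − ΔH_B| = 3297 kJ.

Reaction A, by 3297 kJ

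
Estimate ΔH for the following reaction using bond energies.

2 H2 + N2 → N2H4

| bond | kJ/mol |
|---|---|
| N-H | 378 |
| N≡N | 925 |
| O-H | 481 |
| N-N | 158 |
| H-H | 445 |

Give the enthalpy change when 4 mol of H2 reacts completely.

Bonds broken (reactants):
  H-H: 2 × 445 = 890
  N≡N: 1 × 925 = 925
  Σ(broken) = 1815 kJ
Bonds formed (products):
  N-H: 4 × 378 = 1512
  N-N: 1 × 158 = 158
  Σ(formed) = 1670 kJ
ΔH = Σ(broken) − Σ(formed) = 1815 − 1670 = +145 kJ
For 2× the reaction as written: 2 × (+145) = +290 kJ

ΔH = +290 kJ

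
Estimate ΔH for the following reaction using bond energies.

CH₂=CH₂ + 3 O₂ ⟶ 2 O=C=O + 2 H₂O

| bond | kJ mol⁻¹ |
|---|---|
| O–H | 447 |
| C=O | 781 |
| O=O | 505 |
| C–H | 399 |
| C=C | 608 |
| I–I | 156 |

Bonds broken (reactants):
  C–H: 4 × 399 = 1596
  C=C: 1 × 608 = 608
  O=O: 3 × 505 = 1515
  Σ(broken) = 3719 kJ
Bonds formed (products):
  C=O: 4 × 781 = 3124
  O–H: 4 × 447 = 1788
  Σ(formed) = 4912 kJ
ΔH = Σ(broken) − Σ(formed) = 3719 − 4912 = −1193 kJ

ΔH ≈ −1193 kJ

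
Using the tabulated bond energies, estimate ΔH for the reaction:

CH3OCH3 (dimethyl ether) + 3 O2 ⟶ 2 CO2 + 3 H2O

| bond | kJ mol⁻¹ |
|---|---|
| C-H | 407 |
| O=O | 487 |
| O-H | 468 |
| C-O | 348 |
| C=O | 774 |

Bonds broken (reactants):
  C-H: 6 × 407 = 2442
  C-O: 2 × 348 = 696
  O=O: 3 × 487 = 1461
  Σ(broken) = 4599 kJ
Bonds formed (products):
  C=O: 4 × 774 = 3096
  O-H: 6 × 468 = 2808
  Σ(formed) = 5904 kJ
ΔH = Σ(broken) − Σ(formed) = 4599 − 5904 = −1305 kJ

ΔH ≈ −1305 kJ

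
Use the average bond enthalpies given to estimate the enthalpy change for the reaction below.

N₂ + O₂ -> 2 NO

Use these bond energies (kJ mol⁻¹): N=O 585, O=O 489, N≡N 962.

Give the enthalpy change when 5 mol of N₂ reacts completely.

Bonds broken (reactants):
  N≡N: 1 × 962 = 962
  O=O: 1 × 489 = 489
  Σ(broken) = 1451 kJ
Bonds formed (products):
  N=O: 2 × 585 = 1170
  Σ(formed) = 1170 kJ
ΔH = Σ(broken) − Σ(formed) = 1451 − 1170 = +281 kJ
For 5× the reaction as written: 5 × (+281) = +1405 kJ

ΔH = +1405 kJ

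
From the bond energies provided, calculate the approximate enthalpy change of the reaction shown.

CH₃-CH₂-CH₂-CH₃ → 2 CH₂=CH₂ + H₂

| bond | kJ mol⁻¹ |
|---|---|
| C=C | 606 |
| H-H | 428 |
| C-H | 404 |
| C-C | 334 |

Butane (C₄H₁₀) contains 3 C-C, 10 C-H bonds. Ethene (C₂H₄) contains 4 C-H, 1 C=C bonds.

Bonds broken (reactants):
  C-C: 3 × 334 = 1002
  C-H: 10 × 404 = 4040
  Σ(broken) = 5042 kJ
Bonds formed (products):
  C-H: 8 × 404 = 3232
  C=C: 2 × 606 = 1212
  H-H: 1 × 428 = 428
  Σ(formed) = 4872 kJ
ΔH = Σ(broken) − Σ(formed) = 5042 − 4872 = +170 kJ

ΔH ≈ +170 kJ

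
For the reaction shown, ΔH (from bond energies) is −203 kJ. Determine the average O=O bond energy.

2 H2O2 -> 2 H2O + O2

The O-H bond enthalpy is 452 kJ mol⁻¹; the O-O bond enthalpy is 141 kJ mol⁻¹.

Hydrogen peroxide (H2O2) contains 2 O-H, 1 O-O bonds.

Let D be the O=O bond energy.
Σ(broken) = 4×452 + 2×141 = 2090
Σ(formed) = 4×452 + 1×D = 1808 + D
ΔH = Σ(broken) − Σ(formed) = (2090) − (1808 + D) = +282 − D
Setting this equal to −203 kJ gives D = 485 kJ/mol.

D(O=O) ≈ 485 kJ/mol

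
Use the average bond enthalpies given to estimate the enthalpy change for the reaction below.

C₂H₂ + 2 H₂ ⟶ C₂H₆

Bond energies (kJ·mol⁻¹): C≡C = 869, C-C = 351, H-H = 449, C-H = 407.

Bonds broken (reactants):
  C≡C: 1 × 869 = 869
  C-H: 2 × 407 = 814
  H-H: 2 × 449 = 898
  Σ(broken) = 2581 kJ
Bonds formed (products):
  C-C: 1 × 351 = 351
  C-H: 6 × 407 = 2442
  Σ(formed) = 2793 kJ
ΔH = Σ(broken) − Σ(formed) = 2581 − 2793 = −212 kJ

ΔH ≈ −212 kJ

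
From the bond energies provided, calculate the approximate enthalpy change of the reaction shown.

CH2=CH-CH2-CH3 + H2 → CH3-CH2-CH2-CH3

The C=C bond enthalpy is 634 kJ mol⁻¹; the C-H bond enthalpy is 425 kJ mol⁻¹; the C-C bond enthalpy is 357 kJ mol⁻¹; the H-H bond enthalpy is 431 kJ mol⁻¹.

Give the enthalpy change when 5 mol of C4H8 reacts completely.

Bonds broken (reactants):
  C-C: 2 × 357 = 714
  C-H: 8 × 425 = 3400
  C=C: 1 × 634 = 634
  H-H: 1 × 431 = 431
  Σ(broken) = 5179 kJ
Bonds formed (products):
  C-C: 3 × 357 = 1071
  C-H: 10 × 425 = 4250
  Σ(formed) = 5321 kJ
ΔH = Σ(broken) − Σ(formed) = 5179 − 5321 = −142 kJ
For 5× the reaction as written: 5 × (−142) = −710 kJ

ΔH = −710 kJ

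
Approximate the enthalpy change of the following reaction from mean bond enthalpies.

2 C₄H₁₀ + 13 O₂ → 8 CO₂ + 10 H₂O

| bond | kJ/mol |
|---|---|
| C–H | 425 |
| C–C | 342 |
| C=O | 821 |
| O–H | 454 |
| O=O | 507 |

Bonds broken (reactants):
  C–C: 6 × 342 = 2052
  C–H: 20 × 425 = 8500
  O=O: 13 × 507 = 6591
  Σ(broken) = 17143 kJ
Bonds formed (products):
  C=O: 16 × 821 = 13136
  O–H: 20 × 454 = 9080
  Σ(formed) = 22216 kJ
ΔH = Σ(broken) − Σ(formed) = 17143 − 22216 = −5073 kJ

ΔH ≈ −5073 kJ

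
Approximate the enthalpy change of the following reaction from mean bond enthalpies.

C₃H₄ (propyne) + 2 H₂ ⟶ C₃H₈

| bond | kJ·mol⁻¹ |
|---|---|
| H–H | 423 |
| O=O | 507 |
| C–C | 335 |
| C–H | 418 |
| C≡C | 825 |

ΔH ≈ −336 kJ

Bonds broken (reactants):
  C≡C: 1 × 825 = 825
  C–C: 1 × 335 = 335
  C–H: 4 × 418 = 1672
  H–H: 2 × 423 = 846
  Σ(broken) = 3678 kJ
Bonds formed (products):
  C–C: 2 × 335 = 670
  C–H: 8 × 418 = 3344
  Σ(formed) = 4014 kJ
ΔH = Σ(broken) − Σ(formed) = 3678 − 4014 = −336 kJ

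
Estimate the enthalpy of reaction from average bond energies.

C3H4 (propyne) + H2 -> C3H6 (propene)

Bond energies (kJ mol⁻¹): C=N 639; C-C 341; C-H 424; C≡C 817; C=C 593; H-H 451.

ΔH ≈ −173 kJ

Bonds broken (reactants):
  C≡C: 1 × 817 = 817
  C-C: 1 × 341 = 341
  C-H: 4 × 424 = 1696
  H-H: 1 × 451 = 451
  Σ(broken) = 3305 kJ
Bonds formed (products):
  C-C: 1 × 341 = 341
  C-H: 6 × 424 = 2544
  C=C: 1 × 593 = 593
  Σ(formed) = 3478 kJ
ΔH = Σ(broken) − Σ(formed) = 3305 − 3478 = −173 kJ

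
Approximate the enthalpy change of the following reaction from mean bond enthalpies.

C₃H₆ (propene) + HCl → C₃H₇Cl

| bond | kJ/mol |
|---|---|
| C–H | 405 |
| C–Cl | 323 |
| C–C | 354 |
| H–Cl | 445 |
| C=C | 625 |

Bonds broken (reactants):
  C–C: 1 × 354 = 354
  C–H: 6 × 405 = 2430
  C=C: 1 × 625 = 625
  H–Cl: 1 × 445 = 445
  Σ(broken) = 3854 kJ
Bonds formed (products):
  C–C: 2 × 354 = 708
  C–Cl: 1 × 323 = 323
  C–H: 7 × 405 = 2835
  Σ(formed) = 3866 kJ
ΔH = Σ(broken) − Σ(formed) = 3854 − 3866 = −12 kJ

ΔH ≈ −12 kJ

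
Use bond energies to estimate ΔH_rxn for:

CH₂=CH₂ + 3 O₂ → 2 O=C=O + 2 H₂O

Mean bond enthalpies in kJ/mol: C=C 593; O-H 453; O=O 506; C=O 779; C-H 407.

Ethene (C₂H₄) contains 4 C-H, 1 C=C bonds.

Bonds broken (reactants):
  C-H: 4 × 407 = 1628
  C=C: 1 × 593 = 593
  O=O: 3 × 506 = 1518
  Σ(broken) = 3739 kJ
Bonds formed (products):
  C=O: 4 × 779 = 3116
  O-H: 4 × 453 = 1812
  Σ(formed) = 4928 kJ
ΔH = Σ(broken) − Σ(formed) = 3739 − 4928 = −1189 kJ

ΔH ≈ −1189 kJ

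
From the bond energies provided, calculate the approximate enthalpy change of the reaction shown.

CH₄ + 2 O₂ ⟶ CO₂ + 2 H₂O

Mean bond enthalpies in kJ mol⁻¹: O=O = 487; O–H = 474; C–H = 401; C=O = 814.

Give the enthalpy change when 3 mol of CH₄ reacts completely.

ΔH = −2838 kJ

Bonds broken (reactants):
  C–H: 4 × 401 = 1604
  O=O: 2 × 487 = 974
  Σ(broken) = 2578 kJ
Bonds formed (products):
  C=O: 2 × 814 = 1628
  O–H: 4 × 474 = 1896
  Σ(formed) = 3524 kJ
ΔH = Σ(broken) − Σ(formed) = 2578 − 3524 = −946 kJ
For 3× the reaction as written: 3 × (−946) = −2838 kJ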